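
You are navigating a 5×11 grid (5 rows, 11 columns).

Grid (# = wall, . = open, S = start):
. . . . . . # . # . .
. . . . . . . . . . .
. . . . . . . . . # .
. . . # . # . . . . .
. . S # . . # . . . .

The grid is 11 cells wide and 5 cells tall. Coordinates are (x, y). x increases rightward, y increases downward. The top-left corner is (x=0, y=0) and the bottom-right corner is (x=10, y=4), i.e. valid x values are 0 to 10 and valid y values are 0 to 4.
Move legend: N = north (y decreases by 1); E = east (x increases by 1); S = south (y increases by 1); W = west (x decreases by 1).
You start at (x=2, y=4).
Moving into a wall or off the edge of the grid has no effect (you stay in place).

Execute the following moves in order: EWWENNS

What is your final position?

Answer: Final position: (x=1, y=3)

Derivation:
Start: (x=2, y=4)
  E (east): blocked, stay at (x=2, y=4)
  W (west): (x=2, y=4) -> (x=1, y=4)
  W (west): (x=1, y=4) -> (x=0, y=4)
  E (east): (x=0, y=4) -> (x=1, y=4)
  N (north): (x=1, y=4) -> (x=1, y=3)
  N (north): (x=1, y=3) -> (x=1, y=2)
  S (south): (x=1, y=2) -> (x=1, y=3)
Final: (x=1, y=3)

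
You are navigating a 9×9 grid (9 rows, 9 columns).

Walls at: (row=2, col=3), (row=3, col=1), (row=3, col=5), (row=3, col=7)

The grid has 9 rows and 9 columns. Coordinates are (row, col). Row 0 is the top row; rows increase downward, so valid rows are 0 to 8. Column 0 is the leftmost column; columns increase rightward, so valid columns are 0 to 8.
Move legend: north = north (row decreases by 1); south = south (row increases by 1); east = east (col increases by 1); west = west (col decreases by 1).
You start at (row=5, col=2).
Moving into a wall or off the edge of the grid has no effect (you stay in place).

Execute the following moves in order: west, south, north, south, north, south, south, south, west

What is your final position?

Start: (row=5, col=2)
  west (west): (row=5, col=2) -> (row=5, col=1)
  south (south): (row=5, col=1) -> (row=6, col=1)
  north (north): (row=6, col=1) -> (row=5, col=1)
  south (south): (row=5, col=1) -> (row=6, col=1)
  north (north): (row=6, col=1) -> (row=5, col=1)
  south (south): (row=5, col=1) -> (row=6, col=1)
  south (south): (row=6, col=1) -> (row=7, col=1)
  south (south): (row=7, col=1) -> (row=8, col=1)
  west (west): (row=8, col=1) -> (row=8, col=0)
Final: (row=8, col=0)

Answer: Final position: (row=8, col=0)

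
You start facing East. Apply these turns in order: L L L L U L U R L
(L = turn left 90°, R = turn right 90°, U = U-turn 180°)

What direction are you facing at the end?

Answer: Final heading: North

Derivation:
Start: East
  L (left (90° counter-clockwise)) -> North
  L (left (90° counter-clockwise)) -> West
  L (left (90° counter-clockwise)) -> South
  L (left (90° counter-clockwise)) -> East
  U (U-turn (180°)) -> West
  L (left (90° counter-clockwise)) -> South
  U (U-turn (180°)) -> North
  R (right (90° clockwise)) -> East
  L (left (90° counter-clockwise)) -> North
Final: North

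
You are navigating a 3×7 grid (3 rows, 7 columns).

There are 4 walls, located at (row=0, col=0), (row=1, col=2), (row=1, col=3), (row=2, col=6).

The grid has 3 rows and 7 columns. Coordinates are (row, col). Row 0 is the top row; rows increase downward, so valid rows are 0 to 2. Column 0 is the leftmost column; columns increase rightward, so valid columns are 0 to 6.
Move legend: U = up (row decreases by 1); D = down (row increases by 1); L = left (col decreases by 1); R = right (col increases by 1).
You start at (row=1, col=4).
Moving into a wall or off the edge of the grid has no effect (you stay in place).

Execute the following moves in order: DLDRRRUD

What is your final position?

Answer: Final position: (row=2, col=5)

Derivation:
Start: (row=1, col=4)
  D (down): (row=1, col=4) -> (row=2, col=4)
  L (left): (row=2, col=4) -> (row=2, col=3)
  D (down): blocked, stay at (row=2, col=3)
  R (right): (row=2, col=3) -> (row=2, col=4)
  R (right): (row=2, col=4) -> (row=2, col=5)
  R (right): blocked, stay at (row=2, col=5)
  U (up): (row=2, col=5) -> (row=1, col=5)
  D (down): (row=1, col=5) -> (row=2, col=5)
Final: (row=2, col=5)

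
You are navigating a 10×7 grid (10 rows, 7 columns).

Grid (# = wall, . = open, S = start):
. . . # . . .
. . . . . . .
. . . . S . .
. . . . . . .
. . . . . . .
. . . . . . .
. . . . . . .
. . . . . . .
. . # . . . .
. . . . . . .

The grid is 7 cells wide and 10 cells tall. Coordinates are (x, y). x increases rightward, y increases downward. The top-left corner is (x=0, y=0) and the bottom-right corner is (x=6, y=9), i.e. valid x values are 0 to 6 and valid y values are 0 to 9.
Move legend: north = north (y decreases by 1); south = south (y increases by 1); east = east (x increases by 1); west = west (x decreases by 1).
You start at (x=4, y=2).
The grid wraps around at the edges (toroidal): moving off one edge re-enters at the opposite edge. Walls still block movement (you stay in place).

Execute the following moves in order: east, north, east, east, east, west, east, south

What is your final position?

Answer: Final position: (x=1, y=2)

Derivation:
Start: (x=4, y=2)
  east (east): (x=4, y=2) -> (x=5, y=2)
  north (north): (x=5, y=2) -> (x=5, y=1)
  east (east): (x=5, y=1) -> (x=6, y=1)
  east (east): (x=6, y=1) -> (x=0, y=1)
  east (east): (x=0, y=1) -> (x=1, y=1)
  west (west): (x=1, y=1) -> (x=0, y=1)
  east (east): (x=0, y=1) -> (x=1, y=1)
  south (south): (x=1, y=1) -> (x=1, y=2)
Final: (x=1, y=2)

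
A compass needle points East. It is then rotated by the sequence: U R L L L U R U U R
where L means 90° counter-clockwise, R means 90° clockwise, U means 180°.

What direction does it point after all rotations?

Start: East
  U (U-turn (180°)) -> West
  R (right (90° clockwise)) -> North
  L (left (90° counter-clockwise)) -> West
  L (left (90° counter-clockwise)) -> South
  L (left (90° counter-clockwise)) -> East
  U (U-turn (180°)) -> West
  R (right (90° clockwise)) -> North
  U (U-turn (180°)) -> South
  U (U-turn (180°)) -> North
  R (right (90° clockwise)) -> East
Final: East

Answer: Final heading: East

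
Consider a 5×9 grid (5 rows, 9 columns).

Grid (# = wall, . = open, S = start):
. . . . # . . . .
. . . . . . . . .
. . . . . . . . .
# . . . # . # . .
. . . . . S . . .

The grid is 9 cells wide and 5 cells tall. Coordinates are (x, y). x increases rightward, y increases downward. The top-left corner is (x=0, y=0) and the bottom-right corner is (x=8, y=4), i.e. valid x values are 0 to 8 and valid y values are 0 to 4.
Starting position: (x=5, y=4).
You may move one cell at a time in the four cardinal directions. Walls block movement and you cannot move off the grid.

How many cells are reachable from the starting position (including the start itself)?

Answer: Reachable cells: 41

Derivation:
BFS flood-fill from (x=5, y=4):
  Distance 0: (x=5, y=4)
  Distance 1: (x=5, y=3), (x=4, y=4), (x=6, y=4)
  Distance 2: (x=5, y=2), (x=3, y=4), (x=7, y=4)
  Distance 3: (x=5, y=1), (x=4, y=2), (x=6, y=2), (x=3, y=3), (x=7, y=3), (x=2, y=4), (x=8, y=4)
  Distance 4: (x=5, y=0), (x=4, y=1), (x=6, y=1), (x=3, y=2), (x=7, y=2), (x=2, y=3), (x=8, y=3), (x=1, y=4)
  Distance 5: (x=6, y=0), (x=3, y=1), (x=7, y=1), (x=2, y=2), (x=8, y=2), (x=1, y=3), (x=0, y=4)
  Distance 6: (x=3, y=0), (x=7, y=0), (x=2, y=1), (x=8, y=1), (x=1, y=2)
  Distance 7: (x=2, y=0), (x=8, y=0), (x=1, y=1), (x=0, y=2)
  Distance 8: (x=1, y=0), (x=0, y=1)
  Distance 9: (x=0, y=0)
Total reachable: 41 (grid has 41 open cells total)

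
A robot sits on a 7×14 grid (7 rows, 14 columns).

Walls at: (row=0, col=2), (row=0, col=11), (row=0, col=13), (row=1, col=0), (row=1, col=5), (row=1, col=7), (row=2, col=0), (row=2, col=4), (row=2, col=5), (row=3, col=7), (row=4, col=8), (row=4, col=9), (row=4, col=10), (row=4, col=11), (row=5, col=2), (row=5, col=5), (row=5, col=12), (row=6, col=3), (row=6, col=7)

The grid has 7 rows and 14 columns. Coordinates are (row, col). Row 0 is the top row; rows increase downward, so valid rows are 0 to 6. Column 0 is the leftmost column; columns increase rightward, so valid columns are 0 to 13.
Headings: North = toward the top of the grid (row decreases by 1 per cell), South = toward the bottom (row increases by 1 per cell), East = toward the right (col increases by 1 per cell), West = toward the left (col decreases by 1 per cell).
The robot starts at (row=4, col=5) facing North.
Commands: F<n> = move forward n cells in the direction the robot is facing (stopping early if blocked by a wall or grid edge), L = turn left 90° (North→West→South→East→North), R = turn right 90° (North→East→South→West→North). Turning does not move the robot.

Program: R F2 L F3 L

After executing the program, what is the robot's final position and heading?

Start: (row=4, col=5), facing North
  R: turn right, now facing East
  F2: move forward 2, now at (row=4, col=7)
  L: turn left, now facing North
  F3: move forward 0/3 (blocked), now at (row=4, col=7)
  L: turn left, now facing West
Final: (row=4, col=7), facing West

Answer: Final position: (row=4, col=7), facing West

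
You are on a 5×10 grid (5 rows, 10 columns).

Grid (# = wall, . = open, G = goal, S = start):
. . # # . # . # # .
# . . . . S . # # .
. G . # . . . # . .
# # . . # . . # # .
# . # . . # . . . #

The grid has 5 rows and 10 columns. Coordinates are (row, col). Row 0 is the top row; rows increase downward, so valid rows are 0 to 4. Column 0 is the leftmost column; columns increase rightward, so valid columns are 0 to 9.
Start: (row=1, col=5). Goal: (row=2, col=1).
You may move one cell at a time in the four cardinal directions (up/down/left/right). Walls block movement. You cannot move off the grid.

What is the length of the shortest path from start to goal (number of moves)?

Answer: Shortest path length: 5

Derivation:
BFS from (row=1, col=5) until reaching (row=2, col=1):
  Distance 0: (row=1, col=5)
  Distance 1: (row=1, col=4), (row=1, col=6), (row=2, col=5)
  Distance 2: (row=0, col=4), (row=0, col=6), (row=1, col=3), (row=2, col=4), (row=2, col=6), (row=3, col=5)
  Distance 3: (row=1, col=2), (row=3, col=6)
  Distance 4: (row=1, col=1), (row=2, col=2), (row=4, col=6)
  Distance 5: (row=0, col=1), (row=2, col=1), (row=3, col=2), (row=4, col=7)  <- goal reached here
One shortest path (5 moves): (row=1, col=5) -> (row=1, col=4) -> (row=1, col=3) -> (row=1, col=2) -> (row=1, col=1) -> (row=2, col=1)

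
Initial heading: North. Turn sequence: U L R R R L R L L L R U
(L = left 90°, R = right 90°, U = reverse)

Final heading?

Start: North
  U (U-turn (180°)) -> South
  L (left (90° counter-clockwise)) -> East
  R (right (90° clockwise)) -> South
  R (right (90° clockwise)) -> West
  R (right (90° clockwise)) -> North
  L (left (90° counter-clockwise)) -> West
  R (right (90° clockwise)) -> North
  L (left (90° counter-clockwise)) -> West
  L (left (90° counter-clockwise)) -> South
  L (left (90° counter-clockwise)) -> East
  R (right (90° clockwise)) -> South
  U (U-turn (180°)) -> North
Final: North

Answer: Final heading: North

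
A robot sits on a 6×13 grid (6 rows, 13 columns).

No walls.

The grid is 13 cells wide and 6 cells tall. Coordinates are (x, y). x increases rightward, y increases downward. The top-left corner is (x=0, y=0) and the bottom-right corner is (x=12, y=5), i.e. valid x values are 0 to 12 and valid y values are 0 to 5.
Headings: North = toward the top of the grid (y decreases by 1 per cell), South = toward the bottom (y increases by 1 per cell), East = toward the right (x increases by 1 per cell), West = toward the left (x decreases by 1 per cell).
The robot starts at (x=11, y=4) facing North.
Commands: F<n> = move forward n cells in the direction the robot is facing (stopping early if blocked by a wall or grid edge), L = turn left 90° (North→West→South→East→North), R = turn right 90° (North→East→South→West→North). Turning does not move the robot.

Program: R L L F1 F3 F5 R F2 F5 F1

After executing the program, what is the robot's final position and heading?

Start: (x=11, y=4), facing North
  R: turn right, now facing East
  L: turn left, now facing North
  L: turn left, now facing West
  F1: move forward 1, now at (x=10, y=4)
  F3: move forward 3, now at (x=7, y=4)
  F5: move forward 5, now at (x=2, y=4)
  R: turn right, now facing North
  F2: move forward 2, now at (x=2, y=2)
  F5: move forward 2/5 (blocked), now at (x=2, y=0)
  F1: move forward 0/1 (blocked), now at (x=2, y=0)
Final: (x=2, y=0), facing North

Answer: Final position: (x=2, y=0), facing North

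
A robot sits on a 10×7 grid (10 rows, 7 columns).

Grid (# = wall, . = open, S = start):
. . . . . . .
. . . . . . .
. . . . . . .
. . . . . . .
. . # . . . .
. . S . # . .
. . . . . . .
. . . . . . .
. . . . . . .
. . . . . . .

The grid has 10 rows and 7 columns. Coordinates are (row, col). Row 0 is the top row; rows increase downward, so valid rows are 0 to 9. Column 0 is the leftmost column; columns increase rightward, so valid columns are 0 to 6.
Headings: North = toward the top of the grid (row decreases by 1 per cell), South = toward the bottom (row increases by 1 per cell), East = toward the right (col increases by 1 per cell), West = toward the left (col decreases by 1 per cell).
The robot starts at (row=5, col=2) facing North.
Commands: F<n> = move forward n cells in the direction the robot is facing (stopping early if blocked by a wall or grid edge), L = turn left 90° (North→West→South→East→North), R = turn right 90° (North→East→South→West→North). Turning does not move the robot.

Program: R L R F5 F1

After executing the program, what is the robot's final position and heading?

Start: (row=5, col=2), facing North
  R: turn right, now facing East
  L: turn left, now facing North
  R: turn right, now facing East
  F5: move forward 1/5 (blocked), now at (row=5, col=3)
  F1: move forward 0/1 (blocked), now at (row=5, col=3)
Final: (row=5, col=3), facing East

Answer: Final position: (row=5, col=3), facing East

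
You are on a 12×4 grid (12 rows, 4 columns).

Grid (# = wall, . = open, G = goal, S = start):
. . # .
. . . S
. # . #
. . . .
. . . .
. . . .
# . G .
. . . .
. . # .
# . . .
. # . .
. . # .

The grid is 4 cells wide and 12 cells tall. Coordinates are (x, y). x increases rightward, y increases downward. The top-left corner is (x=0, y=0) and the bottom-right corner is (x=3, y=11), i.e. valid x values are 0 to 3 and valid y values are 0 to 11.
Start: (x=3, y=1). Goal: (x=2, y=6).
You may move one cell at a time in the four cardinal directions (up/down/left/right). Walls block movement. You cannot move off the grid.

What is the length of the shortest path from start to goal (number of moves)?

BFS from (x=3, y=1) until reaching (x=2, y=6):
  Distance 0: (x=3, y=1)
  Distance 1: (x=3, y=0), (x=2, y=1)
  Distance 2: (x=1, y=1), (x=2, y=2)
  Distance 3: (x=1, y=0), (x=0, y=1), (x=2, y=3)
  Distance 4: (x=0, y=0), (x=0, y=2), (x=1, y=3), (x=3, y=3), (x=2, y=4)
  Distance 5: (x=0, y=3), (x=1, y=4), (x=3, y=4), (x=2, y=5)
  Distance 6: (x=0, y=4), (x=1, y=5), (x=3, y=5), (x=2, y=6)  <- goal reached here
One shortest path (6 moves): (x=3, y=1) -> (x=2, y=1) -> (x=2, y=2) -> (x=2, y=3) -> (x=2, y=4) -> (x=2, y=5) -> (x=2, y=6)

Answer: Shortest path length: 6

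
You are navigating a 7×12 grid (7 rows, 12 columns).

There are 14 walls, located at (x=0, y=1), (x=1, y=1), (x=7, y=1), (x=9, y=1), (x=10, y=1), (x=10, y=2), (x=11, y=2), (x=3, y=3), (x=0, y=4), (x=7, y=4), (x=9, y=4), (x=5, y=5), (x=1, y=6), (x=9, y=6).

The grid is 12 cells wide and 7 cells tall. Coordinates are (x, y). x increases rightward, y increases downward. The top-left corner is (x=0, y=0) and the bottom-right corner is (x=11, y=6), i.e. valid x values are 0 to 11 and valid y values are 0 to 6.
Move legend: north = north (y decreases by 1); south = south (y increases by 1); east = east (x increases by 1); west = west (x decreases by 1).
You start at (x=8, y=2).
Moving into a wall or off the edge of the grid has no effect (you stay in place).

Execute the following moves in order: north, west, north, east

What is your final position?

Start: (x=8, y=2)
  north (north): (x=8, y=2) -> (x=8, y=1)
  west (west): blocked, stay at (x=8, y=1)
  north (north): (x=8, y=1) -> (x=8, y=0)
  east (east): (x=8, y=0) -> (x=9, y=0)
Final: (x=9, y=0)

Answer: Final position: (x=9, y=0)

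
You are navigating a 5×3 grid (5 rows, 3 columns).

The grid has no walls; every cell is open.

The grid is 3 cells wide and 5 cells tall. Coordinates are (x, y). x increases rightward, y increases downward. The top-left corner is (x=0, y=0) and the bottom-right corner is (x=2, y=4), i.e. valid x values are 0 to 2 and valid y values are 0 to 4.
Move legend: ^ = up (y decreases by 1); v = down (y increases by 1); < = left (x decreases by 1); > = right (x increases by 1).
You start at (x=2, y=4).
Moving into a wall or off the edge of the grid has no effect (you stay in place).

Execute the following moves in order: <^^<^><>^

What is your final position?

Answer: Final position: (x=1, y=0)

Derivation:
Start: (x=2, y=4)
  < (left): (x=2, y=4) -> (x=1, y=4)
  ^ (up): (x=1, y=4) -> (x=1, y=3)
  ^ (up): (x=1, y=3) -> (x=1, y=2)
  < (left): (x=1, y=2) -> (x=0, y=2)
  ^ (up): (x=0, y=2) -> (x=0, y=1)
  > (right): (x=0, y=1) -> (x=1, y=1)
  < (left): (x=1, y=1) -> (x=0, y=1)
  > (right): (x=0, y=1) -> (x=1, y=1)
  ^ (up): (x=1, y=1) -> (x=1, y=0)
Final: (x=1, y=0)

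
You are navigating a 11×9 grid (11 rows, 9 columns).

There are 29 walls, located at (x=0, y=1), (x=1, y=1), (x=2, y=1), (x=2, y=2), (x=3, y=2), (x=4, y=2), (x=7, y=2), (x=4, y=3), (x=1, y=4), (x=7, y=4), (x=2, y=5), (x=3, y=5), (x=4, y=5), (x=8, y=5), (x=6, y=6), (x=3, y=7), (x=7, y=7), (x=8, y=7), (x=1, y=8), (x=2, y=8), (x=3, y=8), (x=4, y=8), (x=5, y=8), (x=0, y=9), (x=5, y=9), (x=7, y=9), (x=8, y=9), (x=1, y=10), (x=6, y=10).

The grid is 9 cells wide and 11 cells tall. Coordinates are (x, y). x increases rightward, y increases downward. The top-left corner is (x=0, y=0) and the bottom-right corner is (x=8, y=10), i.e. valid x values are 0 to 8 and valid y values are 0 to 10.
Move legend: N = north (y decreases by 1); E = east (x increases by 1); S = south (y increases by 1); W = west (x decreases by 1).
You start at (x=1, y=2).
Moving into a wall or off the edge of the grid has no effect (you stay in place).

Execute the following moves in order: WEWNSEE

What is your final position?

Start: (x=1, y=2)
  W (west): (x=1, y=2) -> (x=0, y=2)
  E (east): (x=0, y=2) -> (x=1, y=2)
  W (west): (x=1, y=2) -> (x=0, y=2)
  N (north): blocked, stay at (x=0, y=2)
  S (south): (x=0, y=2) -> (x=0, y=3)
  E (east): (x=0, y=3) -> (x=1, y=3)
  E (east): (x=1, y=3) -> (x=2, y=3)
Final: (x=2, y=3)

Answer: Final position: (x=2, y=3)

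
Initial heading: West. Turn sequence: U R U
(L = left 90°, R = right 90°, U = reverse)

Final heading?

Start: West
  U (U-turn (180°)) -> East
  R (right (90° clockwise)) -> South
  U (U-turn (180°)) -> North
Final: North

Answer: Final heading: North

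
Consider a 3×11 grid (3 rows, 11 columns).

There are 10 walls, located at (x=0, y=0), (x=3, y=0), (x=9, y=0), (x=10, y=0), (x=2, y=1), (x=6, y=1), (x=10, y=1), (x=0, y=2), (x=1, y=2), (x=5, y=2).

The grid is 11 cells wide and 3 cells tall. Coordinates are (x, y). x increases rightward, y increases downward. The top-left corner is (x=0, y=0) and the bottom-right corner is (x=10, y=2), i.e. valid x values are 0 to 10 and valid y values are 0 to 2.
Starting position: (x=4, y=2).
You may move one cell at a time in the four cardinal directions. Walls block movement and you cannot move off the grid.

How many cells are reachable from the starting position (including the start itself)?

Answer: Reachable cells: 19

Derivation:
BFS flood-fill from (x=4, y=2):
  Distance 0: (x=4, y=2)
  Distance 1: (x=4, y=1), (x=3, y=2)
  Distance 2: (x=4, y=0), (x=3, y=1), (x=5, y=1), (x=2, y=2)
  Distance 3: (x=5, y=0)
  Distance 4: (x=6, y=0)
  Distance 5: (x=7, y=0)
  Distance 6: (x=8, y=0), (x=7, y=1)
  Distance 7: (x=8, y=1), (x=7, y=2)
  Distance 8: (x=9, y=1), (x=6, y=2), (x=8, y=2)
  Distance 9: (x=9, y=2)
  Distance 10: (x=10, y=2)
Total reachable: 19 (grid has 23 open cells total)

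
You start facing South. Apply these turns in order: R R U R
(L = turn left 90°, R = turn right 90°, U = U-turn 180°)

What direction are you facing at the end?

Answer: Final heading: West

Derivation:
Start: South
  R (right (90° clockwise)) -> West
  R (right (90° clockwise)) -> North
  U (U-turn (180°)) -> South
  R (right (90° clockwise)) -> West
Final: West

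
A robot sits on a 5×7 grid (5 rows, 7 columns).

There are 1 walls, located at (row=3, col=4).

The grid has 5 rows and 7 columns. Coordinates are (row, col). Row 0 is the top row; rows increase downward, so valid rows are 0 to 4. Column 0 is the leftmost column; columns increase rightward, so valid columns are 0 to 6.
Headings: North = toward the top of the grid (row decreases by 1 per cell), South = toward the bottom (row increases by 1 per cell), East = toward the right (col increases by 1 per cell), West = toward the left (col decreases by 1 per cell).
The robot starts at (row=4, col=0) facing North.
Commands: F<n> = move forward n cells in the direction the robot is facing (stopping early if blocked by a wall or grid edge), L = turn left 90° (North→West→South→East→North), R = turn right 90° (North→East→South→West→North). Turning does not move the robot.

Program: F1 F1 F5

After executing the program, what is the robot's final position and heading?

Answer: Final position: (row=0, col=0), facing North

Derivation:
Start: (row=4, col=0), facing North
  F1: move forward 1, now at (row=3, col=0)
  F1: move forward 1, now at (row=2, col=0)
  F5: move forward 2/5 (blocked), now at (row=0, col=0)
Final: (row=0, col=0), facing North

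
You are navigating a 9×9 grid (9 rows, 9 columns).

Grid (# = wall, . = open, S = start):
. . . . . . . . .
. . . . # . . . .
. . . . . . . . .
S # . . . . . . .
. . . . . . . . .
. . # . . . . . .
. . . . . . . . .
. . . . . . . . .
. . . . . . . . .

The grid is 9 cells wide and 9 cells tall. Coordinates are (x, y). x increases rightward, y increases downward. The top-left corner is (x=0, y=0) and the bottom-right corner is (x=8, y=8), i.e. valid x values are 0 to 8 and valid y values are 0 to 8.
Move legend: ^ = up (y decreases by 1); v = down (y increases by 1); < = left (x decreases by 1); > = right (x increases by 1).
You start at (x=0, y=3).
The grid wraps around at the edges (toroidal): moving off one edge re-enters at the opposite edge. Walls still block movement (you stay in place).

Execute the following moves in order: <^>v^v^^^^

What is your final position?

Answer: Final position: (x=0, y=8)

Derivation:
Start: (x=0, y=3)
  < (left): (x=0, y=3) -> (x=8, y=3)
  ^ (up): (x=8, y=3) -> (x=8, y=2)
  > (right): (x=8, y=2) -> (x=0, y=2)
  v (down): (x=0, y=2) -> (x=0, y=3)
  ^ (up): (x=0, y=3) -> (x=0, y=2)
  v (down): (x=0, y=2) -> (x=0, y=3)
  ^ (up): (x=0, y=3) -> (x=0, y=2)
  ^ (up): (x=0, y=2) -> (x=0, y=1)
  ^ (up): (x=0, y=1) -> (x=0, y=0)
  ^ (up): (x=0, y=0) -> (x=0, y=8)
Final: (x=0, y=8)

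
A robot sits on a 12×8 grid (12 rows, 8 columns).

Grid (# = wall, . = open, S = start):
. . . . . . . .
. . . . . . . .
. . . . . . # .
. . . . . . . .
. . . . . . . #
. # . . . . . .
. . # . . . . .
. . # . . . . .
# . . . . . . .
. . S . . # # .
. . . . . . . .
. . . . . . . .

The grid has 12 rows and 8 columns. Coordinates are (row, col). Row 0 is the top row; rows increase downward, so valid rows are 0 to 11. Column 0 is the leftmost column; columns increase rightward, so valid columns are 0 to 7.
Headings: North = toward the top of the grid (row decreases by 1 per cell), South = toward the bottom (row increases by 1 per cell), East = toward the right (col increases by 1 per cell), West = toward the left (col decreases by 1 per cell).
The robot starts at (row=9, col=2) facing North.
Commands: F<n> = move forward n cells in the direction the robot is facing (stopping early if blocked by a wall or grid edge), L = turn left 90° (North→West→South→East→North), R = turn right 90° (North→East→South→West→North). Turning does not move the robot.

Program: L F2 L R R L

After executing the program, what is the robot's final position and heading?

Answer: Final position: (row=9, col=0), facing West

Derivation:
Start: (row=9, col=2), facing North
  L: turn left, now facing West
  F2: move forward 2, now at (row=9, col=0)
  L: turn left, now facing South
  R: turn right, now facing West
  R: turn right, now facing North
  L: turn left, now facing West
Final: (row=9, col=0), facing West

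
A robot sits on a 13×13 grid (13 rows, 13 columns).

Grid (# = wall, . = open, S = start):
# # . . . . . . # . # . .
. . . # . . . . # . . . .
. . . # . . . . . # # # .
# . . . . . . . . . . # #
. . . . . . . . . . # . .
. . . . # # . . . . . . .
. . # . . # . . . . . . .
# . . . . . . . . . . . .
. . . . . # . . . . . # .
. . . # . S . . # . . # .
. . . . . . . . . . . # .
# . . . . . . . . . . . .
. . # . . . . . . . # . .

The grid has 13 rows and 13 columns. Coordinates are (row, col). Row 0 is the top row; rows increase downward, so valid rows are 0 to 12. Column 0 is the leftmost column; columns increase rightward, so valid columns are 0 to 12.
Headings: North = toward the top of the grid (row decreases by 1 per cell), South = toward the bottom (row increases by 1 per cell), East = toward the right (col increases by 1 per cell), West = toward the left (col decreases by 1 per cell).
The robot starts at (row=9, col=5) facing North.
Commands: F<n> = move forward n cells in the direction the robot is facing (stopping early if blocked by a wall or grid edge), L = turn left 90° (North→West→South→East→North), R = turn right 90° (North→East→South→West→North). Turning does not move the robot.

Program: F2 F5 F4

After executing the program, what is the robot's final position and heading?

Answer: Final position: (row=9, col=5), facing North

Derivation:
Start: (row=9, col=5), facing North
  F2: move forward 0/2 (blocked), now at (row=9, col=5)
  F5: move forward 0/5 (blocked), now at (row=9, col=5)
  F4: move forward 0/4 (blocked), now at (row=9, col=5)
Final: (row=9, col=5), facing North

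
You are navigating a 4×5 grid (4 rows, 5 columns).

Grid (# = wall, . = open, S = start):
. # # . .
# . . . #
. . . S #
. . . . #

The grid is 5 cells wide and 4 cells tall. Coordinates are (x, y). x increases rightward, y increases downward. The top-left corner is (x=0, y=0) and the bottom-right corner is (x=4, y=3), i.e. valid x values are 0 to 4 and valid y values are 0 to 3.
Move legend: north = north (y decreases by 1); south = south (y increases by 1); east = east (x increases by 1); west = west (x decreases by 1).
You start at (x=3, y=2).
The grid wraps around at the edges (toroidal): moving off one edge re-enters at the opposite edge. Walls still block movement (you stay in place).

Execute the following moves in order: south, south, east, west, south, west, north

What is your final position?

Answer: Final position: (x=2, y=1)

Derivation:
Start: (x=3, y=2)
  south (south): (x=3, y=2) -> (x=3, y=3)
  south (south): (x=3, y=3) -> (x=3, y=0)
  east (east): (x=3, y=0) -> (x=4, y=0)
  west (west): (x=4, y=0) -> (x=3, y=0)
  south (south): (x=3, y=0) -> (x=3, y=1)
  west (west): (x=3, y=1) -> (x=2, y=1)
  north (north): blocked, stay at (x=2, y=1)
Final: (x=2, y=1)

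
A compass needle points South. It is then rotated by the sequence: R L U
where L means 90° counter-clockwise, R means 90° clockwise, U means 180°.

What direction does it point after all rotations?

Start: South
  R (right (90° clockwise)) -> West
  L (left (90° counter-clockwise)) -> South
  U (U-turn (180°)) -> North
Final: North

Answer: Final heading: North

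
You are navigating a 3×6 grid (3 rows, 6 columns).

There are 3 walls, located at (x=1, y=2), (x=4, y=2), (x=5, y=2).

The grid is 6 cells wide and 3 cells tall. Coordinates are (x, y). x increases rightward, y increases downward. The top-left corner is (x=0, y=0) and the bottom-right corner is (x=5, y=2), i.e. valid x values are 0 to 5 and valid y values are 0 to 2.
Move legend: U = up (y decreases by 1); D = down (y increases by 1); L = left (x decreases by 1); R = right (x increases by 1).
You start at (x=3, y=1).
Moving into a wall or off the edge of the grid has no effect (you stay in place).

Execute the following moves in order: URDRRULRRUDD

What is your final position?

Answer: Final position: (x=5, y=1)

Derivation:
Start: (x=3, y=1)
  U (up): (x=3, y=1) -> (x=3, y=0)
  R (right): (x=3, y=0) -> (x=4, y=0)
  D (down): (x=4, y=0) -> (x=4, y=1)
  R (right): (x=4, y=1) -> (x=5, y=1)
  R (right): blocked, stay at (x=5, y=1)
  U (up): (x=5, y=1) -> (x=5, y=0)
  L (left): (x=5, y=0) -> (x=4, y=0)
  R (right): (x=4, y=0) -> (x=5, y=0)
  R (right): blocked, stay at (x=5, y=0)
  U (up): blocked, stay at (x=5, y=0)
  D (down): (x=5, y=0) -> (x=5, y=1)
  D (down): blocked, stay at (x=5, y=1)
Final: (x=5, y=1)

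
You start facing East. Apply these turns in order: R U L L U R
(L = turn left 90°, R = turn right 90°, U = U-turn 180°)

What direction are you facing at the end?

Start: East
  R (right (90° clockwise)) -> South
  U (U-turn (180°)) -> North
  L (left (90° counter-clockwise)) -> West
  L (left (90° counter-clockwise)) -> South
  U (U-turn (180°)) -> North
  R (right (90° clockwise)) -> East
Final: East

Answer: Final heading: East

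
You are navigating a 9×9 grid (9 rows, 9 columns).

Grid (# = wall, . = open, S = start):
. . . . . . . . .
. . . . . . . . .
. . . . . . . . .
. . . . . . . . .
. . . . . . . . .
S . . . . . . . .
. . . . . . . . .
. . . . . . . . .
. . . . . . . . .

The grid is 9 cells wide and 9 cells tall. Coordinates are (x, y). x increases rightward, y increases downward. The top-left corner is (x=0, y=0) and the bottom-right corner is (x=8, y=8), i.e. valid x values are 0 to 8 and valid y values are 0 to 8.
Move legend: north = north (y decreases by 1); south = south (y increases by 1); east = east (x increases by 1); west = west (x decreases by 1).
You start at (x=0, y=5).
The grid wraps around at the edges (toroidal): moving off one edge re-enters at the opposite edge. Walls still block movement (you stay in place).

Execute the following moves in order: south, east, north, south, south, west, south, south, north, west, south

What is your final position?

Start: (x=0, y=5)
  south (south): (x=0, y=5) -> (x=0, y=6)
  east (east): (x=0, y=6) -> (x=1, y=6)
  north (north): (x=1, y=6) -> (x=1, y=5)
  south (south): (x=1, y=5) -> (x=1, y=6)
  south (south): (x=1, y=6) -> (x=1, y=7)
  west (west): (x=1, y=7) -> (x=0, y=7)
  south (south): (x=0, y=7) -> (x=0, y=8)
  south (south): (x=0, y=8) -> (x=0, y=0)
  north (north): (x=0, y=0) -> (x=0, y=8)
  west (west): (x=0, y=8) -> (x=8, y=8)
  south (south): (x=8, y=8) -> (x=8, y=0)
Final: (x=8, y=0)

Answer: Final position: (x=8, y=0)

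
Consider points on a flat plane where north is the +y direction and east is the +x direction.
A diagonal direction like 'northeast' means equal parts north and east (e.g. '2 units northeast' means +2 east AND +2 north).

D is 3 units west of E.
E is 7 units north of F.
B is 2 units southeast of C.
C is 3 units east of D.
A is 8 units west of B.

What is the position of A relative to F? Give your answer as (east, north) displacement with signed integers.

Answer: A is at (east=-6, north=5) relative to F.

Derivation:
Place F at the origin (east=0, north=0).
  E is 7 units north of F: delta (east=+0, north=+7); E at (east=0, north=7).
  D is 3 units west of E: delta (east=-3, north=+0); D at (east=-3, north=7).
  C is 3 units east of D: delta (east=+3, north=+0); C at (east=0, north=7).
  B is 2 units southeast of C: delta (east=+2, north=-2); B at (east=2, north=5).
  A is 8 units west of B: delta (east=-8, north=+0); A at (east=-6, north=5).
Therefore A relative to F: (east=-6, north=5).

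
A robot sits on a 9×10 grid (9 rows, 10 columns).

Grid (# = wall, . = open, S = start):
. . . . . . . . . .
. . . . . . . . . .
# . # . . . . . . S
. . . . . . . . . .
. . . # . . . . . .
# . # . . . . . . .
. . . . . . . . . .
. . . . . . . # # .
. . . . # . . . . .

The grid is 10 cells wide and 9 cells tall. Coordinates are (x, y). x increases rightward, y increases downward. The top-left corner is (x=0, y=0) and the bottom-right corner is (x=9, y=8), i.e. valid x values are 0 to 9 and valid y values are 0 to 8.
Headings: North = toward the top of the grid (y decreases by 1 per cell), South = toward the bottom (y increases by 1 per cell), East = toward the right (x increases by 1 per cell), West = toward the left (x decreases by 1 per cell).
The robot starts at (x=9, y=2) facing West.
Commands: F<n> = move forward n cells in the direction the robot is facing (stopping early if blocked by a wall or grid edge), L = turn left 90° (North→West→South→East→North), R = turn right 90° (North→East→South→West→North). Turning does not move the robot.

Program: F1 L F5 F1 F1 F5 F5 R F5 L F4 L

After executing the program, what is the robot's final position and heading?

Start: (x=9, y=2), facing West
  F1: move forward 1, now at (x=8, y=2)
  L: turn left, now facing South
  F5: move forward 4/5 (blocked), now at (x=8, y=6)
  F1: move forward 0/1 (blocked), now at (x=8, y=6)
  F1: move forward 0/1 (blocked), now at (x=8, y=6)
  F5: move forward 0/5 (blocked), now at (x=8, y=6)
  F5: move forward 0/5 (blocked), now at (x=8, y=6)
  R: turn right, now facing West
  F5: move forward 5, now at (x=3, y=6)
  L: turn left, now facing South
  F4: move forward 2/4 (blocked), now at (x=3, y=8)
  L: turn left, now facing East
Final: (x=3, y=8), facing East

Answer: Final position: (x=3, y=8), facing East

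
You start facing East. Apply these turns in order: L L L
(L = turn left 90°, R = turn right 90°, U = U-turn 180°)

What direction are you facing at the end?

Start: East
  L (left (90° counter-clockwise)) -> North
  L (left (90° counter-clockwise)) -> West
  L (left (90° counter-clockwise)) -> South
Final: South

Answer: Final heading: South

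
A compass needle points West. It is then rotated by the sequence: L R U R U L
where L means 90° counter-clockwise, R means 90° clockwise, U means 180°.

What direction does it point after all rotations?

Answer: Final heading: West

Derivation:
Start: West
  L (left (90° counter-clockwise)) -> South
  R (right (90° clockwise)) -> West
  U (U-turn (180°)) -> East
  R (right (90° clockwise)) -> South
  U (U-turn (180°)) -> North
  L (left (90° counter-clockwise)) -> West
Final: West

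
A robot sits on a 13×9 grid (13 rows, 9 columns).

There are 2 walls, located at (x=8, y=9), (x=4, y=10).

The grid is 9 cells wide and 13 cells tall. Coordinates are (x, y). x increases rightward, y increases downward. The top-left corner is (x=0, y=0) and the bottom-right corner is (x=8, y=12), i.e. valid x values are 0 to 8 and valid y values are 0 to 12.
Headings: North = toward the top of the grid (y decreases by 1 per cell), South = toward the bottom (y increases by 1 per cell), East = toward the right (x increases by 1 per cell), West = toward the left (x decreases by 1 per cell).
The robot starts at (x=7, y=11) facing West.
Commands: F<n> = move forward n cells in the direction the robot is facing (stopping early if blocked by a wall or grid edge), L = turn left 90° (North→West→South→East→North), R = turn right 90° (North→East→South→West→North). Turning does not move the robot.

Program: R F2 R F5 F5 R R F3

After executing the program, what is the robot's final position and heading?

Start: (x=7, y=11), facing West
  R: turn right, now facing North
  F2: move forward 2, now at (x=7, y=9)
  R: turn right, now facing East
  F5: move forward 0/5 (blocked), now at (x=7, y=9)
  F5: move forward 0/5 (blocked), now at (x=7, y=9)
  R: turn right, now facing South
  R: turn right, now facing West
  F3: move forward 3, now at (x=4, y=9)
Final: (x=4, y=9), facing West

Answer: Final position: (x=4, y=9), facing West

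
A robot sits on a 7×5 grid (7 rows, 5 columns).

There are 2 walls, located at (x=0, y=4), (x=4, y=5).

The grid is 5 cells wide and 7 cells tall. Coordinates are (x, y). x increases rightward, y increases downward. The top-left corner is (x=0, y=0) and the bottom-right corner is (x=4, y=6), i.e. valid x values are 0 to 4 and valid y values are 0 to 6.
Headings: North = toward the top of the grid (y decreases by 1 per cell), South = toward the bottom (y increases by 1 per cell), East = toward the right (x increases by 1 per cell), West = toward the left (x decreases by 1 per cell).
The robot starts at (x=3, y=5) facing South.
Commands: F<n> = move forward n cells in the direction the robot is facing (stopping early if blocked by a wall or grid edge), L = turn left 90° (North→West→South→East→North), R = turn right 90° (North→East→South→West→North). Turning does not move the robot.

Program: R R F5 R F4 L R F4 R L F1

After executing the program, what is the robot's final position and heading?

Start: (x=3, y=5), facing South
  R: turn right, now facing West
  R: turn right, now facing North
  F5: move forward 5, now at (x=3, y=0)
  R: turn right, now facing East
  F4: move forward 1/4 (blocked), now at (x=4, y=0)
  L: turn left, now facing North
  R: turn right, now facing East
  F4: move forward 0/4 (blocked), now at (x=4, y=0)
  R: turn right, now facing South
  L: turn left, now facing East
  F1: move forward 0/1 (blocked), now at (x=4, y=0)
Final: (x=4, y=0), facing East

Answer: Final position: (x=4, y=0), facing East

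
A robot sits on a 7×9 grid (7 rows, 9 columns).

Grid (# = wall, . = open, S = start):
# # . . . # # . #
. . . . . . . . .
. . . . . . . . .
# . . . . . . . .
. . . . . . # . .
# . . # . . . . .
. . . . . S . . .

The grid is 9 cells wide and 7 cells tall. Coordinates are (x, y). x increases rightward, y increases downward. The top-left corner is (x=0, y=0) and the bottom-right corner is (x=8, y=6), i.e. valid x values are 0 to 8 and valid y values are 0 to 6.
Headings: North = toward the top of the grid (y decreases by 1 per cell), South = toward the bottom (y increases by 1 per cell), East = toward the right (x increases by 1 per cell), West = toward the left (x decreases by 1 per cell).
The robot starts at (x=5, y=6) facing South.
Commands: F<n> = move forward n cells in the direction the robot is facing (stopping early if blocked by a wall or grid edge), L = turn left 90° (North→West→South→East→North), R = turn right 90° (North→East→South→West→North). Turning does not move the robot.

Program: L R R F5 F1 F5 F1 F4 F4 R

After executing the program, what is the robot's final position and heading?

Start: (x=5, y=6), facing South
  L: turn left, now facing East
  R: turn right, now facing South
  R: turn right, now facing West
  F5: move forward 5, now at (x=0, y=6)
  F1: move forward 0/1 (blocked), now at (x=0, y=6)
  F5: move forward 0/5 (blocked), now at (x=0, y=6)
  F1: move forward 0/1 (blocked), now at (x=0, y=6)
  F4: move forward 0/4 (blocked), now at (x=0, y=6)
  F4: move forward 0/4 (blocked), now at (x=0, y=6)
  R: turn right, now facing North
Final: (x=0, y=6), facing North

Answer: Final position: (x=0, y=6), facing North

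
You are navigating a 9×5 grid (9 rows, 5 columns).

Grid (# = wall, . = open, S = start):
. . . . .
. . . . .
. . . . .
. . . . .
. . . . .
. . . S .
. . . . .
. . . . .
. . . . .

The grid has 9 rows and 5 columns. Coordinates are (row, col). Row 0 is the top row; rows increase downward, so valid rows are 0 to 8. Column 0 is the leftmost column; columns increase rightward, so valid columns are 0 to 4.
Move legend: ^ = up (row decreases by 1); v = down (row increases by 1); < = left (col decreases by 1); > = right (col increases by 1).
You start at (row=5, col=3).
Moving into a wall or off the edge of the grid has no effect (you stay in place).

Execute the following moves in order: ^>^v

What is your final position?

Answer: Final position: (row=4, col=4)

Derivation:
Start: (row=5, col=3)
  ^ (up): (row=5, col=3) -> (row=4, col=3)
  > (right): (row=4, col=3) -> (row=4, col=4)
  ^ (up): (row=4, col=4) -> (row=3, col=4)
  v (down): (row=3, col=4) -> (row=4, col=4)
Final: (row=4, col=4)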